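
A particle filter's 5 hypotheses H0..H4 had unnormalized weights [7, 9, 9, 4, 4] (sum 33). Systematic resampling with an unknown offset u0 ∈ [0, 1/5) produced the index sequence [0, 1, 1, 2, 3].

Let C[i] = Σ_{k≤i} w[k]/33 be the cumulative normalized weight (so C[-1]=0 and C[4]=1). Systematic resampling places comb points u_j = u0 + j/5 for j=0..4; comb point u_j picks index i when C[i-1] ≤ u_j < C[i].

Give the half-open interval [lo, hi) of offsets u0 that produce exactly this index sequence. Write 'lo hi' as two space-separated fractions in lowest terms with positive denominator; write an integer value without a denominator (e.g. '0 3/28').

2/165 13/165

C = [7/33, 16/33, 25/33, 29/33, 1]
j=0 picked index 0: u0 ∈ [0, 7/33)
j=1 picked index 1: u0 ∈ [2/165, 47/165)
j=2 picked index 1: u0 ∈ [-31/165, 14/165)
j=3 picked index 2: u0 ∈ [-19/165, 26/165)
j=4 picked index 3: u0 ∈ [-7/165, 13/165)
intersection: [2/165, 13/165)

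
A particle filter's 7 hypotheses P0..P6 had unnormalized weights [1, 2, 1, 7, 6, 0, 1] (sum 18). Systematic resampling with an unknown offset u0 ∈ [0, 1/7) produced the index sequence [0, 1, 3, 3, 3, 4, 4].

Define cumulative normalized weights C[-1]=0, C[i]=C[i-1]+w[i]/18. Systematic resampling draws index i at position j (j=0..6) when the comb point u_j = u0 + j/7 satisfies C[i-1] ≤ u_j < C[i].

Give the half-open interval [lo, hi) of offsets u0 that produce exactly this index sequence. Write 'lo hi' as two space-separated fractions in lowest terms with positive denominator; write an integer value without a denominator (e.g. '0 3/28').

C = [1/18, 1/6, 2/9, 11/18, 17/18, 17/18, 1]
j=0 picked index 0: u0 ∈ [0, 1/18)
j=1 picked index 1: u0 ∈ [-11/126, 1/42)
j=2 picked index 3: u0 ∈ [-4/63, 41/126)
j=3 picked index 3: u0 ∈ [-13/63, 23/126)
j=4 picked index 3: u0 ∈ [-22/63, 5/126)
j=5 picked index 4: u0 ∈ [-13/126, 29/126)
j=6 picked index 4: u0 ∈ [-31/126, 11/126)
intersection: [0, 1/42)

0 1/42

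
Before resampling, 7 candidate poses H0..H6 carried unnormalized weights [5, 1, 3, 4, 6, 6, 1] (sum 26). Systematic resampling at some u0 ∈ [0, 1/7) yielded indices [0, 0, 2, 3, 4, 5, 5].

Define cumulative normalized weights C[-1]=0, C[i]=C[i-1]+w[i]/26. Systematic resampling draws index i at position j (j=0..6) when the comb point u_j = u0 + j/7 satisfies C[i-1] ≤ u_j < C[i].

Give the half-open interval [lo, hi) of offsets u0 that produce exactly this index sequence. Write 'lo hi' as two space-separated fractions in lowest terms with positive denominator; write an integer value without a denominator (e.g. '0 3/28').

3/182 9/182

C = [5/26, 3/13, 9/26, 1/2, 19/26, 25/26, 1]
j=0 picked index 0: u0 ∈ [0, 5/26)
j=1 picked index 0: u0 ∈ [-1/7, 9/182)
j=2 picked index 2: u0 ∈ [-5/91, 11/182)
j=3 picked index 3: u0 ∈ [-15/182, 1/14)
j=4 picked index 4: u0 ∈ [-1/14, 29/182)
j=5 picked index 5: u0 ∈ [3/182, 45/182)
j=6 picked index 5: u0 ∈ [-23/182, 19/182)
intersection: [3/182, 9/182)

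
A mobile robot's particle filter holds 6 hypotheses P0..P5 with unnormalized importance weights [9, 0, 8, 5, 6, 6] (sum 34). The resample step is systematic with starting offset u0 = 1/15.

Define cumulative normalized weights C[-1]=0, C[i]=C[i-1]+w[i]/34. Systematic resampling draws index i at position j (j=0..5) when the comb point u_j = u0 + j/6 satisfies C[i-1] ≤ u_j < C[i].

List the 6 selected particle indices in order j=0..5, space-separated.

0 0 2 3 4 5

C = [9/34, 9/34, 1/2, 11/17, 14/17, 1]
j=0: u_0=1/15 ∈ [0, 9/34) → index 0
j=1: u_1=7/30 ∈ [0, 9/34) → index 0
j=2: u_2=2/5 ∈ [9/34, 1/2) → index 2
j=3: u_3=17/30 ∈ [1/2, 11/17) → index 3
j=4: u_4=11/15 ∈ [11/17, 14/17) → index 4
j=5: u_5=9/10 ∈ [14/17, 1) → index 5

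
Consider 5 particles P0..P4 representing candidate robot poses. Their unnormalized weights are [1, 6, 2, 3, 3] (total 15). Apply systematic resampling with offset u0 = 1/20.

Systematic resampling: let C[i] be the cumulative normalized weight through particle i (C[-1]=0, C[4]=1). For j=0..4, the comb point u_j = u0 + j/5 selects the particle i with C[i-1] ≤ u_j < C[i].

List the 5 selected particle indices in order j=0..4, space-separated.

0 1 1 3 4

C = [1/15, 7/15, 3/5, 4/5, 1]
j=0: u_0=1/20 ∈ [0, 1/15) → index 0
j=1: u_1=1/4 ∈ [1/15, 7/15) → index 1
j=2: u_2=9/20 ∈ [1/15, 7/15) → index 1
j=3: u_3=13/20 ∈ [3/5, 4/5) → index 3
j=4: u_4=17/20 ∈ [4/5, 1) → index 4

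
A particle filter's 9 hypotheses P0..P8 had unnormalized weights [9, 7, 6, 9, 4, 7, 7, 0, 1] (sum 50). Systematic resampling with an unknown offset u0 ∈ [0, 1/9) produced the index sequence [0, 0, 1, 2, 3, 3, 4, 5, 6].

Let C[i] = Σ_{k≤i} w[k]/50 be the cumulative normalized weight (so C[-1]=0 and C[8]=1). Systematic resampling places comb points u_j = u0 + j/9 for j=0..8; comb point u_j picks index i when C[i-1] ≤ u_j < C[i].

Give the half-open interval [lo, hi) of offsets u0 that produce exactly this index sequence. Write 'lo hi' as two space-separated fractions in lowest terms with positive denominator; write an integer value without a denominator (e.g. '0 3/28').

C = [9/50, 8/25, 11/25, 31/50, 7/10, 21/25, 49/50, 49/50, 1]
j=0 picked index 0: u0 ∈ [0, 9/50)
j=1 picked index 0: u0 ∈ [-1/9, 31/450)
j=2 picked index 1: u0 ∈ [-19/450, 22/225)
j=3 picked index 2: u0 ∈ [-1/75, 8/75)
j=4 picked index 3: u0 ∈ [-1/225, 79/450)
j=5 picked index 3: u0 ∈ [-26/225, 29/450)
j=6 picked index 4: u0 ∈ [-7/150, 1/30)
j=7 picked index 5: u0 ∈ [-7/90, 14/225)
j=8 picked index 6: u0 ∈ [-11/225, 41/450)
intersection: [0, 1/30)

0 1/30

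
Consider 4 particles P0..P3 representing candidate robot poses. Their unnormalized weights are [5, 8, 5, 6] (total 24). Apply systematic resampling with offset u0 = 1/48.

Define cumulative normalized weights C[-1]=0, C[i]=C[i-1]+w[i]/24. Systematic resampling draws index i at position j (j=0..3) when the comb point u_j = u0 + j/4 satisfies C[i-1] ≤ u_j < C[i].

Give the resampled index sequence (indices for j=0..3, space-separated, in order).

C = [5/24, 13/24, 3/4, 1]
j=0: u_0=1/48 ∈ [0, 5/24) → index 0
j=1: u_1=13/48 ∈ [5/24, 13/24) → index 1
j=2: u_2=25/48 ∈ [5/24, 13/24) → index 1
j=3: u_3=37/48 ∈ [3/4, 1) → index 3

0 1 1 3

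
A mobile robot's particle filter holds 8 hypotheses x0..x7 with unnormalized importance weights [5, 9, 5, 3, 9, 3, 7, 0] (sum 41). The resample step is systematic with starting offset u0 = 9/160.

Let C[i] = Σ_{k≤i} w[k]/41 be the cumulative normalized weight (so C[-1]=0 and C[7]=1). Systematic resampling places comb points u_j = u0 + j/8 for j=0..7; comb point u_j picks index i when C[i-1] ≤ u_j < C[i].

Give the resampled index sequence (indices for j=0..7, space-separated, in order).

C = [5/41, 14/41, 19/41, 22/41, 31/41, 34/41, 1, 1]
j=0: u_0=9/160 ∈ [0, 5/41) → index 0
j=1: u_1=29/160 ∈ [5/41, 14/41) → index 1
j=2: u_2=49/160 ∈ [5/41, 14/41) → index 1
j=3: u_3=69/160 ∈ [14/41, 19/41) → index 2
j=4: u_4=89/160 ∈ [22/41, 31/41) → index 4
j=5: u_5=109/160 ∈ [22/41, 31/41) → index 4
j=6: u_6=129/160 ∈ [31/41, 34/41) → index 5
j=7: u_7=149/160 ∈ [34/41, 1) → index 6

0 1 1 2 4 4 5 6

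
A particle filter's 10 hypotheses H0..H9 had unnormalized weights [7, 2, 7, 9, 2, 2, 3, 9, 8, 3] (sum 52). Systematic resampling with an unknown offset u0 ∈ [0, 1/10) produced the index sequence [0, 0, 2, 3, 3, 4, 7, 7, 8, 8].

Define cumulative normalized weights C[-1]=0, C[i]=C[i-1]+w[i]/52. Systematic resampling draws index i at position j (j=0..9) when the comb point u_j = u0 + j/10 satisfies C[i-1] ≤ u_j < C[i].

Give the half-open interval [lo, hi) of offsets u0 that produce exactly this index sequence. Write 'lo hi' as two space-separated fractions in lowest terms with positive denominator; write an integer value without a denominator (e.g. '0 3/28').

C = [7/52, 9/52, 4/13, 25/52, 27/52, 29/52, 8/13, 41/52, 49/52, 1]
j=0 picked index 0: u0 ∈ [0, 7/52)
j=1 picked index 0: u0 ∈ [-1/10, 9/260)
j=2 picked index 2: u0 ∈ [-7/260, 7/65)
j=3 picked index 3: u0 ∈ [1/130, 47/260)
j=4 picked index 3: u0 ∈ [-6/65, 21/260)
j=5 picked index 4: u0 ∈ [-1/52, 1/52)
j=6 picked index 7: u0 ∈ [1/65, 49/260)
j=7 picked index 7: u0 ∈ [-11/130, 23/260)
j=8 picked index 8: u0 ∈ [-3/260, 37/260)
j=9 picked index 8: u0 ∈ [-29/260, 11/260)
intersection: [1/65, 1/52)

1/65 1/52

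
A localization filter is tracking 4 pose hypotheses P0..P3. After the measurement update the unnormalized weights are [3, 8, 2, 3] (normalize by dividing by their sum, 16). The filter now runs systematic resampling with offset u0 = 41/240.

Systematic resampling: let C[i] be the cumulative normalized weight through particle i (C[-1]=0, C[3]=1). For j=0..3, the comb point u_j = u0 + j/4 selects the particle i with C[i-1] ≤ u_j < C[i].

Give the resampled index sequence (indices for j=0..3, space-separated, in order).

C = [3/16, 11/16, 13/16, 1]
j=0: u_0=41/240 ∈ [0, 3/16) → index 0
j=1: u_1=101/240 ∈ [3/16, 11/16) → index 1
j=2: u_2=161/240 ∈ [3/16, 11/16) → index 1
j=3: u_3=221/240 ∈ [13/16, 1) → index 3

0 1 1 3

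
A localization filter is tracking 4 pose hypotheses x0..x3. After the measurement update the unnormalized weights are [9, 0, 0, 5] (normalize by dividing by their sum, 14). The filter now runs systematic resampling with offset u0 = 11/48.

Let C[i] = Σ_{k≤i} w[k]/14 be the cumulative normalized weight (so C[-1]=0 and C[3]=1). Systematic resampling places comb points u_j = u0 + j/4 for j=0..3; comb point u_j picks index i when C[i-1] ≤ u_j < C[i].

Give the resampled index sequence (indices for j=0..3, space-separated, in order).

C = [9/14, 9/14, 9/14, 1]
j=0: u_0=11/48 ∈ [0, 9/14) → index 0
j=1: u_1=23/48 ∈ [0, 9/14) → index 0
j=2: u_2=35/48 ∈ [9/14, 1) → index 3
j=3: u_3=47/48 ∈ [9/14, 1) → index 3

0 0 3 3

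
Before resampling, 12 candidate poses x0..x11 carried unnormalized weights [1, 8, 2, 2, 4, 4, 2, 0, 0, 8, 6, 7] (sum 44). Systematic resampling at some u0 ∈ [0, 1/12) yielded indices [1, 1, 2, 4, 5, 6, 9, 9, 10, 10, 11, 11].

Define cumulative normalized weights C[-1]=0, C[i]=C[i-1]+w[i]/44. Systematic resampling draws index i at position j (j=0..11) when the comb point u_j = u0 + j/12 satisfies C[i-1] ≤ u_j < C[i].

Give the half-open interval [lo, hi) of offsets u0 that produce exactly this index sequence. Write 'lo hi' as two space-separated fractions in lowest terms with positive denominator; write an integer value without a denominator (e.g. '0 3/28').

2/33 1/12

C = [1/44, 9/44, 1/4, 13/44, 17/44, 21/44, 23/44, 23/44, 23/44, 31/44, 37/44, 1]
j=0 picked index 1: u0 ∈ [1/44, 9/44)
j=1 picked index 1: u0 ∈ [-2/33, 4/33)
j=2 picked index 2: u0 ∈ [5/132, 1/12)
j=3 picked index 4: u0 ∈ [1/22, 3/22)
j=4 picked index 5: u0 ∈ [7/132, 19/132)
j=5 picked index 6: u0 ∈ [2/33, 7/66)
j=6 picked index 9: u0 ∈ [1/44, 9/44)
j=7 picked index 9: u0 ∈ [-2/33, 4/33)
j=8 picked index 10: u0 ∈ [5/132, 23/132)
j=9 picked index 10: u0 ∈ [-1/22, 1/11)
j=10 picked index 11: u0 ∈ [1/132, 1/6)
j=11 picked index 11: u0 ∈ [-5/66, 1/12)
intersection: [2/33, 1/12)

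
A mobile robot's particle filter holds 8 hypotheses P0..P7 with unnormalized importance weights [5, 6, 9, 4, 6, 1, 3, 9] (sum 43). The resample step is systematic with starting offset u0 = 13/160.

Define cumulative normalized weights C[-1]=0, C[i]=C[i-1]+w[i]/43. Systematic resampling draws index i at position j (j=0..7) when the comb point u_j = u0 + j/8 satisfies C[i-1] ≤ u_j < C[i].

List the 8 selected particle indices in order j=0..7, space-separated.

0 1 2 2 4 5 7 7

C = [5/43, 11/43, 20/43, 24/43, 30/43, 31/43, 34/43, 1]
j=0: u_0=13/160 ∈ [0, 5/43) → index 0
j=1: u_1=33/160 ∈ [5/43, 11/43) → index 1
j=2: u_2=53/160 ∈ [11/43, 20/43) → index 2
j=3: u_3=73/160 ∈ [11/43, 20/43) → index 2
j=4: u_4=93/160 ∈ [24/43, 30/43) → index 4
j=5: u_5=113/160 ∈ [30/43, 31/43) → index 5
j=6: u_6=133/160 ∈ [34/43, 1) → index 7
j=7: u_7=153/160 ∈ [34/43, 1) → index 7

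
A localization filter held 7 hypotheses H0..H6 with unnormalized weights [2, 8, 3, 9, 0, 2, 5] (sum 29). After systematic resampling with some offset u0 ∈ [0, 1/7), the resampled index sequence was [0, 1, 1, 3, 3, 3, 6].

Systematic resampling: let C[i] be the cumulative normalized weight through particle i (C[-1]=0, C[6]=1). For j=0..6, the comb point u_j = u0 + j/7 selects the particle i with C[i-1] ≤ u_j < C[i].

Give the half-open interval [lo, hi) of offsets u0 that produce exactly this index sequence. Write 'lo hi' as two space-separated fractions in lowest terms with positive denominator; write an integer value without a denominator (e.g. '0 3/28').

C = [2/29, 10/29, 13/29, 22/29, 22/29, 24/29, 1]
j=0 picked index 0: u0 ∈ [0, 2/29)
j=1 picked index 1: u0 ∈ [-15/203, 41/203)
j=2 picked index 1: u0 ∈ [-44/203, 12/203)
j=3 picked index 3: u0 ∈ [4/203, 67/203)
j=4 picked index 3: u0 ∈ [-25/203, 38/203)
j=5 picked index 3: u0 ∈ [-54/203, 9/203)
j=6 picked index 6: u0 ∈ [-6/203, 1/7)
intersection: [4/203, 9/203)

4/203 9/203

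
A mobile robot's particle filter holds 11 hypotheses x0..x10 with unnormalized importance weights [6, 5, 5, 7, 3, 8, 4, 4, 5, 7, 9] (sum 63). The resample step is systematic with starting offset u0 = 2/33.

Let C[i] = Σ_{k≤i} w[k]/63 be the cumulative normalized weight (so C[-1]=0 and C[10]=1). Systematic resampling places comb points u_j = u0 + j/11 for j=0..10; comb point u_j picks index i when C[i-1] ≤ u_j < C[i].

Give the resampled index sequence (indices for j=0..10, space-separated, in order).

0 1 2 3 5 5 7 8 9 10 10

C = [2/21, 11/63, 16/63, 23/63, 26/63, 34/63, 38/63, 2/3, 47/63, 6/7, 1]
j=0: u_0=2/33 ∈ [0, 2/21) → index 0
j=1: u_1=5/33 ∈ [2/21, 11/63) → index 1
j=2: u_2=8/33 ∈ [11/63, 16/63) → index 2
j=3: u_3=1/3 ∈ [16/63, 23/63) → index 3
j=4: u_4=14/33 ∈ [26/63, 34/63) → index 5
j=5: u_5=17/33 ∈ [26/63, 34/63) → index 5
j=6: u_6=20/33 ∈ [38/63, 2/3) → index 7
j=7: u_7=23/33 ∈ [2/3, 47/63) → index 8
j=8: u_8=26/33 ∈ [47/63, 6/7) → index 9
j=9: u_9=29/33 ∈ [6/7, 1) → index 10
j=10: u_10=32/33 ∈ [6/7, 1) → index 10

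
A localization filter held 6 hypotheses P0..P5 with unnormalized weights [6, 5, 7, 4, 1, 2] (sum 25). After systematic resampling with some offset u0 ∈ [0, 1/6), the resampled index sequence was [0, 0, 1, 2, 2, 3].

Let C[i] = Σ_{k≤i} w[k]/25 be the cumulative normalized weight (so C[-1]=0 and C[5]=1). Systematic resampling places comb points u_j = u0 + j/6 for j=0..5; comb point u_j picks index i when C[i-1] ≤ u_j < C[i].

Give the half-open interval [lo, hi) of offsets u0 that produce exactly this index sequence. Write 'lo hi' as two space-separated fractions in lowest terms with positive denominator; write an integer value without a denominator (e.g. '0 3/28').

0 7/150

C = [6/25, 11/25, 18/25, 22/25, 23/25, 1]
j=0 picked index 0: u0 ∈ [0, 6/25)
j=1 picked index 0: u0 ∈ [-1/6, 11/150)
j=2 picked index 1: u0 ∈ [-7/75, 8/75)
j=3 picked index 2: u0 ∈ [-3/50, 11/50)
j=4 picked index 2: u0 ∈ [-17/75, 4/75)
j=5 picked index 3: u0 ∈ [-17/150, 7/150)
intersection: [0, 7/150)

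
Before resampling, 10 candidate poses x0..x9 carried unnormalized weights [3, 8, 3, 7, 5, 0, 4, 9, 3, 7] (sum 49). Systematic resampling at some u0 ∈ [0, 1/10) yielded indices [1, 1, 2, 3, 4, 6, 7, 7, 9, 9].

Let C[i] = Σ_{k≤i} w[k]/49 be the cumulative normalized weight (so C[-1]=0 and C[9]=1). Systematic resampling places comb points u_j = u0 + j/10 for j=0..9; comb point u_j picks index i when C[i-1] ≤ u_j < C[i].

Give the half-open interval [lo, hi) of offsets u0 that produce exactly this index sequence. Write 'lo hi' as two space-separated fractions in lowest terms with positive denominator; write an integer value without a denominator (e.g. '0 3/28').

C = [3/49, 11/49, 2/7, 3/7, 26/49, 26/49, 30/49, 39/49, 6/7, 1]
j=0 picked index 1: u0 ∈ [3/49, 11/49)
j=1 picked index 1: u0 ∈ [-19/490, 61/490)
j=2 picked index 2: u0 ∈ [6/245, 3/35)
j=3 picked index 3: u0 ∈ [-1/70, 9/70)
j=4 picked index 4: u0 ∈ [1/35, 32/245)
j=5 picked index 6: u0 ∈ [3/98, 11/98)
j=6 picked index 7: u0 ∈ [3/245, 48/245)
j=7 picked index 7: u0 ∈ [-43/490, 47/490)
j=8 picked index 9: u0 ∈ [2/35, 1/5)
j=9 picked index 9: u0 ∈ [-3/70, 1/10)
intersection: [3/49, 3/35)

3/49 3/35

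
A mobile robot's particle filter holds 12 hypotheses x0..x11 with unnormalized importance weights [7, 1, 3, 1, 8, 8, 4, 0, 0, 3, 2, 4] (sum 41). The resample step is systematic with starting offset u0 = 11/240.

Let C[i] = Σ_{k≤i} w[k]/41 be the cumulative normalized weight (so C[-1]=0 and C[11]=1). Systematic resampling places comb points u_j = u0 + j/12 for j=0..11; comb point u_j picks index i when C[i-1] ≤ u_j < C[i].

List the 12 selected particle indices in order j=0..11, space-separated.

0 0 2 4 4 4 5 5 6 9 10 11

C = [7/41, 8/41, 11/41, 12/41, 20/41, 28/41, 32/41, 32/41, 32/41, 35/41, 37/41, 1]
j=0: u_0=11/240 ∈ [0, 7/41) → index 0
j=1: u_1=31/240 ∈ [0, 7/41) → index 0
j=2: u_2=17/80 ∈ [8/41, 11/41) → index 2
j=3: u_3=71/240 ∈ [12/41, 20/41) → index 4
j=4: u_4=91/240 ∈ [12/41, 20/41) → index 4
j=5: u_5=37/80 ∈ [12/41, 20/41) → index 4
j=6: u_6=131/240 ∈ [20/41, 28/41) → index 5
j=7: u_7=151/240 ∈ [20/41, 28/41) → index 5
j=8: u_8=57/80 ∈ [28/41, 32/41) → index 6
j=9: u_9=191/240 ∈ [32/41, 35/41) → index 9
j=10: u_10=211/240 ∈ [35/41, 37/41) → index 10
j=11: u_11=77/80 ∈ [37/41, 1) → index 11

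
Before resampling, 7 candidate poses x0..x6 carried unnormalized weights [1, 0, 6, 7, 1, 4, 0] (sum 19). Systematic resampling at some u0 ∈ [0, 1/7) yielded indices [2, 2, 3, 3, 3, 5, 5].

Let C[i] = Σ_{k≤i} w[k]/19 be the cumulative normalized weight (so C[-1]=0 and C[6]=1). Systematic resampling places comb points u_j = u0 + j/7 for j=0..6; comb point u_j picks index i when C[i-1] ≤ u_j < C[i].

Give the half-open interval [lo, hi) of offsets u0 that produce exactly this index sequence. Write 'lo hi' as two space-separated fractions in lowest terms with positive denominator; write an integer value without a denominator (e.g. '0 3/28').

11/133 1/7

C = [1/19, 1/19, 7/19, 14/19, 15/19, 1, 1]
j=0 picked index 2: u0 ∈ [1/19, 7/19)
j=1 picked index 2: u0 ∈ [-12/133, 30/133)
j=2 picked index 3: u0 ∈ [11/133, 60/133)
j=3 picked index 3: u0 ∈ [-8/133, 41/133)
j=4 picked index 3: u0 ∈ [-27/133, 22/133)
j=5 picked index 5: u0 ∈ [10/133, 2/7)
j=6 picked index 5: u0 ∈ [-9/133, 1/7)
intersection: [11/133, 1/7)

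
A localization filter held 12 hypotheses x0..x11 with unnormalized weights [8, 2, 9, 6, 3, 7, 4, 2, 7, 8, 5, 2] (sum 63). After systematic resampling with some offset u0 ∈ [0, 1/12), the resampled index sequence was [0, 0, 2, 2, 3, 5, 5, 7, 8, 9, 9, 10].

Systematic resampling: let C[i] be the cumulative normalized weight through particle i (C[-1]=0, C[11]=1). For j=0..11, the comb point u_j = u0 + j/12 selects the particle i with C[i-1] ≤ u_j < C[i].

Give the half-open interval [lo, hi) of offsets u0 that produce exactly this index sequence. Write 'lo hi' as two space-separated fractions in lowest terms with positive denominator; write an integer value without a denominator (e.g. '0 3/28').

C = [8/63, 10/63, 19/63, 25/63, 4/9, 5/9, 13/21, 41/63, 16/21, 8/9, 61/63, 1]
j=0 picked index 0: u0 ∈ [0, 8/63)
j=1 picked index 0: u0 ∈ [-1/12, 11/252)
j=2 picked index 2: u0 ∈ [-1/126, 17/126)
j=3 picked index 2: u0 ∈ [-23/252, 13/252)
j=4 picked index 3: u0 ∈ [-2/63, 4/63)
j=5 picked index 5: u0 ∈ [1/36, 5/36)
j=6 picked index 5: u0 ∈ [-1/18, 1/18)
j=7 picked index 7: u0 ∈ [1/28, 17/252)
j=8 picked index 8: u0 ∈ [-1/63, 2/21)
j=9 picked index 9: u0 ∈ [1/84, 5/36)
j=10 picked index 9: u0 ∈ [-1/14, 1/18)
j=11 picked index 10: u0 ∈ [-1/36, 13/252)
intersection: [1/28, 11/252)

1/28 11/252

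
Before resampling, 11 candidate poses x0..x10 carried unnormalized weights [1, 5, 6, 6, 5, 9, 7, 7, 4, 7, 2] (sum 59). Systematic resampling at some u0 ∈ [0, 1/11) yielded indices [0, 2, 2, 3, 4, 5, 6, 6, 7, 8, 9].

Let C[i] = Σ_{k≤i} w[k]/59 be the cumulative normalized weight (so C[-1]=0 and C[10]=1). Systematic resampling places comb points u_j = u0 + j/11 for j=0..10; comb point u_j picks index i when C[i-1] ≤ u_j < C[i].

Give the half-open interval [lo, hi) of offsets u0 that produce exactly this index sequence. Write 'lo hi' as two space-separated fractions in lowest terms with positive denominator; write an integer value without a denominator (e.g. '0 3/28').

7/649 1/59

C = [1/59, 6/59, 12/59, 18/59, 23/59, 32/59, 39/59, 46/59, 50/59, 57/59, 1]
j=0 picked index 0: u0 ∈ [0, 1/59)
j=1 picked index 2: u0 ∈ [7/649, 73/649)
j=2 picked index 2: u0 ∈ [-52/649, 14/649)
j=3 picked index 3: u0 ∈ [-45/649, 21/649)
j=4 picked index 4: u0 ∈ [-38/649, 17/649)
j=5 picked index 5: u0 ∈ [-42/649, 57/649)
j=6 picked index 6: u0 ∈ [-2/649, 75/649)
j=7 picked index 6: u0 ∈ [-61/649, 16/649)
j=8 picked index 7: u0 ∈ [-43/649, 34/649)
j=9 picked index 8: u0 ∈ [-25/649, 19/649)
j=10 picked index 9: u0 ∈ [-40/649, 37/649)
intersection: [7/649, 1/59)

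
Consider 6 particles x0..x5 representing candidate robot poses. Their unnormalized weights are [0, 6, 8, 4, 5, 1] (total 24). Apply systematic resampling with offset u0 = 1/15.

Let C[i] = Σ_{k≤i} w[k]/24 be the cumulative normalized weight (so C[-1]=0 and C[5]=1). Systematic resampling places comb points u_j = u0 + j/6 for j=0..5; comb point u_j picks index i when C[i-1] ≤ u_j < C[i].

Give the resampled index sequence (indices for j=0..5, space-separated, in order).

C = [0, 1/4, 7/12, 3/4, 23/24, 1]
j=0: u_0=1/15 ∈ [0, 1/4) → index 1
j=1: u_1=7/30 ∈ [0, 1/4) → index 1
j=2: u_2=2/5 ∈ [1/4, 7/12) → index 2
j=3: u_3=17/30 ∈ [1/4, 7/12) → index 2
j=4: u_4=11/15 ∈ [7/12, 3/4) → index 3
j=5: u_5=9/10 ∈ [3/4, 23/24) → index 4

1 1 2 2 3 4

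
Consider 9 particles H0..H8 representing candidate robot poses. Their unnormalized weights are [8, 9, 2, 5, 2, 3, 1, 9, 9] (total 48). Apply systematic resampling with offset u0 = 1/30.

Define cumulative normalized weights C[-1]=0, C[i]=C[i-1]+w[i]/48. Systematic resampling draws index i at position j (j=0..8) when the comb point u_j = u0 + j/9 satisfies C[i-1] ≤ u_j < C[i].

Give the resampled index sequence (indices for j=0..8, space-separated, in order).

C = [1/6, 17/48, 19/48, 1/2, 13/24, 29/48, 5/8, 13/16, 1]
j=0: u_0=1/30 ∈ [0, 1/6) → index 0
j=1: u_1=13/90 ∈ [0, 1/6) → index 0
j=2: u_2=23/90 ∈ [1/6, 17/48) → index 1
j=3: u_3=11/30 ∈ [17/48, 19/48) → index 2
j=4: u_4=43/90 ∈ [19/48, 1/2) → index 3
j=5: u_5=53/90 ∈ [13/24, 29/48) → index 5
j=6: u_6=7/10 ∈ [5/8, 13/16) → index 7
j=7: u_7=73/90 ∈ [5/8, 13/16) → index 7
j=8: u_8=83/90 ∈ [13/16, 1) → index 8

0 0 1 2 3 5 7 7 8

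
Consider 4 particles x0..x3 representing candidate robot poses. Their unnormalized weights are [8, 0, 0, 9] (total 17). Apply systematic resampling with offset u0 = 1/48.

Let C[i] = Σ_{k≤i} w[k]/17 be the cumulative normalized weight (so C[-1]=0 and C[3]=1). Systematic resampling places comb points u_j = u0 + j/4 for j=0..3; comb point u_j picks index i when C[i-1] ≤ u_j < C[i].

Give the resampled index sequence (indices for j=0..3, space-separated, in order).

C = [8/17, 8/17, 8/17, 1]
j=0: u_0=1/48 ∈ [0, 8/17) → index 0
j=1: u_1=13/48 ∈ [0, 8/17) → index 0
j=2: u_2=25/48 ∈ [8/17, 1) → index 3
j=3: u_3=37/48 ∈ [8/17, 1) → index 3

0 0 3 3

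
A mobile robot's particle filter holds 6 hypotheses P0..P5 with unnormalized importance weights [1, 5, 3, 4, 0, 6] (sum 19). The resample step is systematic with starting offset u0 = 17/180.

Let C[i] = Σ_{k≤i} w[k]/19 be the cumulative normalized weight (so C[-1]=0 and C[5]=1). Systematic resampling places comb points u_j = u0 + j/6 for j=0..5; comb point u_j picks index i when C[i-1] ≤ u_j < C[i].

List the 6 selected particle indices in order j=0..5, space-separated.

1 1 2 3 5 5

C = [1/19, 6/19, 9/19, 13/19, 13/19, 1]
j=0: u_0=17/180 ∈ [1/19, 6/19) → index 1
j=1: u_1=47/180 ∈ [1/19, 6/19) → index 1
j=2: u_2=77/180 ∈ [6/19, 9/19) → index 2
j=3: u_3=107/180 ∈ [9/19, 13/19) → index 3
j=4: u_4=137/180 ∈ [13/19, 1) → index 5
j=5: u_5=167/180 ∈ [13/19, 1) → index 5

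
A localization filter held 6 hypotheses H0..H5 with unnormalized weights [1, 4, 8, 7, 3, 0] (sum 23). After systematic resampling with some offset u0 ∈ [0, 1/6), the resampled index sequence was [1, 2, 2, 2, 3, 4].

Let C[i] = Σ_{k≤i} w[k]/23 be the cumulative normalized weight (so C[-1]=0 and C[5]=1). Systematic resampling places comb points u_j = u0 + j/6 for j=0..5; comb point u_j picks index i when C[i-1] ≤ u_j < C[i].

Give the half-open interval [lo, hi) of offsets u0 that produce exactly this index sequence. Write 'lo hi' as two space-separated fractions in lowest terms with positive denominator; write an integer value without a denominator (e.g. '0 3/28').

C = [1/23, 5/23, 13/23, 20/23, 1, 1]
j=0 picked index 1: u0 ∈ [1/23, 5/23)
j=1 picked index 2: u0 ∈ [7/138, 55/138)
j=2 picked index 2: u0 ∈ [-8/69, 16/69)
j=3 picked index 2: u0 ∈ [-13/46, 3/46)
j=4 picked index 3: u0 ∈ [-7/69, 14/69)
j=5 picked index 4: u0 ∈ [5/138, 1/6)
intersection: [7/138, 3/46)

7/138 3/46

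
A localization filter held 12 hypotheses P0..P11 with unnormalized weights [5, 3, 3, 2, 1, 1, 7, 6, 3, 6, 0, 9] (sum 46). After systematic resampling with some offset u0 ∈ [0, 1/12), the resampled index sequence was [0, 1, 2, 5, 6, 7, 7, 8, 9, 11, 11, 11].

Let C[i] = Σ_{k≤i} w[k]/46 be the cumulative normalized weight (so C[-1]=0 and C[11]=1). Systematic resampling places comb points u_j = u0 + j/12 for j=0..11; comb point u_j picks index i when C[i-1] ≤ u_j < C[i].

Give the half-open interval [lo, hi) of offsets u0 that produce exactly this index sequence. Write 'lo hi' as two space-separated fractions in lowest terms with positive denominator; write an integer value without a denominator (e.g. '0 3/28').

17/276 5/69

C = [5/46, 4/23, 11/46, 13/46, 7/23, 15/46, 11/23, 14/23, 31/46, 37/46, 37/46, 1]
j=0 picked index 0: u0 ∈ [0, 5/46)
j=1 picked index 1: u0 ∈ [7/276, 25/276)
j=2 picked index 2: u0 ∈ [1/138, 5/69)
j=3 picked index 5: u0 ∈ [5/92, 7/92)
j=4 picked index 6: u0 ∈ [-1/138, 10/69)
j=5 picked index 7: u0 ∈ [17/276, 53/276)
j=6 picked index 7: u0 ∈ [-1/46, 5/46)
j=7 picked index 8: u0 ∈ [7/276, 25/276)
j=8 picked index 9: u0 ∈ [1/138, 19/138)
j=9 picked index 11: u0 ∈ [5/92, 1/4)
j=10 picked index 11: u0 ∈ [-2/69, 1/6)
j=11 picked index 11: u0 ∈ [-31/276, 1/12)
intersection: [17/276, 5/69)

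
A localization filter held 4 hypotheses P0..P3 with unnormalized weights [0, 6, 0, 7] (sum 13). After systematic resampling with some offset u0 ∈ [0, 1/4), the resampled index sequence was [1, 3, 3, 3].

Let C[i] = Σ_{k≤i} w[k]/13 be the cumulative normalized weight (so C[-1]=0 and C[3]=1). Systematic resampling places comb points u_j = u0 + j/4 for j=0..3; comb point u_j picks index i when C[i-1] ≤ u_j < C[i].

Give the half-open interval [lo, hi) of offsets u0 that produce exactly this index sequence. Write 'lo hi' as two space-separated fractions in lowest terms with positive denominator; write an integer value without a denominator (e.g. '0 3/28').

C = [0, 6/13, 6/13, 1]
j=0 picked index 1: u0 ∈ [0, 6/13)
j=1 picked index 3: u0 ∈ [11/52, 3/4)
j=2 picked index 3: u0 ∈ [-1/26, 1/2)
j=3 picked index 3: u0 ∈ [-15/52, 1/4)
intersection: [11/52, 1/4)

11/52 1/4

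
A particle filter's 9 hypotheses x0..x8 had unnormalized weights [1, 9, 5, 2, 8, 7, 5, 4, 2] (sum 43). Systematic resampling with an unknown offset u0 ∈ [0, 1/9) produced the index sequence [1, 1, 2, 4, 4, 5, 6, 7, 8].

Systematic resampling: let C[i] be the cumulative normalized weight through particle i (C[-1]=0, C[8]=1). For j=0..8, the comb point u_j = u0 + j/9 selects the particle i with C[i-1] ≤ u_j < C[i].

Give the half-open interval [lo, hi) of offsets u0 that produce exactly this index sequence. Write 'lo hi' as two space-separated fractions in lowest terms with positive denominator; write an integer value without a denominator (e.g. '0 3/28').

C = [1/43, 10/43, 15/43, 17/43, 25/43, 32/43, 37/43, 41/43, 1]
j=0 picked index 1: u0 ∈ [1/43, 10/43)
j=1 picked index 1: u0 ∈ [-34/387, 47/387)
j=2 picked index 2: u0 ∈ [4/387, 49/387)
j=3 picked index 4: u0 ∈ [8/129, 32/129)
j=4 picked index 4: u0 ∈ [-19/387, 53/387)
j=5 picked index 5: u0 ∈ [10/387, 73/387)
j=6 picked index 6: u0 ∈ [10/129, 25/129)
j=7 picked index 7: u0 ∈ [32/387, 68/387)
j=8 picked index 8: u0 ∈ [25/387, 1/9)
intersection: [32/387, 1/9)

32/387 1/9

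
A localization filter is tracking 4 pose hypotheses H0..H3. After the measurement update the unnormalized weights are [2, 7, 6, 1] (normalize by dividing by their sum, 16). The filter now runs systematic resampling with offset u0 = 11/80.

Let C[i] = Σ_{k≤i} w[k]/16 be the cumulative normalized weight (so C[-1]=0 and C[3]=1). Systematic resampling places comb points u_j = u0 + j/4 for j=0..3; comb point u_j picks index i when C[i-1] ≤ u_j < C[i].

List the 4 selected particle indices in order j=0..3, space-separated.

C = [1/8, 9/16, 15/16, 1]
j=0: u_0=11/80 ∈ [1/8, 9/16) → index 1
j=1: u_1=31/80 ∈ [1/8, 9/16) → index 1
j=2: u_2=51/80 ∈ [9/16, 15/16) → index 2
j=3: u_3=71/80 ∈ [9/16, 15/16) → index 2

1 1 2 2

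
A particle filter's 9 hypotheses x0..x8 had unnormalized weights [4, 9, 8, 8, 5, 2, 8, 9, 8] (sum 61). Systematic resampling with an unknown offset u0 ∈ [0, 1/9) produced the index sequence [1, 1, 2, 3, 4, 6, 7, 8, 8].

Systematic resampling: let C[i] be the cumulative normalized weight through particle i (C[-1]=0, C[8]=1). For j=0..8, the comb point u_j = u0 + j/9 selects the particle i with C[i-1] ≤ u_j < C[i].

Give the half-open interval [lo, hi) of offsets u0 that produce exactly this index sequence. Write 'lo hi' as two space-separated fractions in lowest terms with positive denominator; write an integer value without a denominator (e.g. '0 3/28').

C = [4/61, 13/61, 21/61, 29/61, 34/61, 36/61, 44/61, 53/61, 1]
j=0 picked index 1: u0 ∈ [4/61, 13/61)
j=1 picked index 1: u0 ∈ [-25/549, 56/549)
j=2 picked index 2: u0 ∈ [-5/549, 67/549)
j=3 picked index 3: u0 ∈ [2/183, 26/183)
j=4 picked index 4: u0 ∈ [17/549, 62/549)
j=5 picked index 6: u0 ∈ [19/549, 91/549)
j=6 picked index 7: u0 ∈ [10/183, 37/183)
j=7 picked index 8: u0 ∈ [50/549, 2/9)
j=8 picked index 8: u0 ∈ [-11/549, 1/9)
intersection: [50/549, 56/549)

50/549 56/549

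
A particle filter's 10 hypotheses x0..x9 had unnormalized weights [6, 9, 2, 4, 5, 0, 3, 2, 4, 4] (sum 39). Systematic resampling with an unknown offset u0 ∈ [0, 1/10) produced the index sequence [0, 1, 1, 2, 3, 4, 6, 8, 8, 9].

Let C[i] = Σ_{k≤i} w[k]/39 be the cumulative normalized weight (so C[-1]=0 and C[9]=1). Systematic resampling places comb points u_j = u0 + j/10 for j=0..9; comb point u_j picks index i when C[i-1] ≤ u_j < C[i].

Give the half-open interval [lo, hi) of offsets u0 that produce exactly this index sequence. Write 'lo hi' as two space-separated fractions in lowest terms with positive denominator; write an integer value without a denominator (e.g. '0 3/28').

C = [2/13, 5/13, 17/39, 7/13, 2/3, 2/3, 29/39, 31/39, 35/39, 1]
j=0 picked index 0: u0 ∈ [0, 2/13)
j=1 picked index 1: u0 ∈ [7/130, 37/130)
j=2 picked index 1: u0 ∈ [-3/65, 12/65)
j=3 picked index 2: u0 ∈ [11/130, 53/390)
j=4 picked index 3: u0 ∈ [7/195, 9/65)
j=5 picked index 4: u0 ∈ [1/26, 1/6)
j=6 picked index 6: u0 ∈ [1/15, 28/195)
j=7 picked index 8: u0 ∈ [37/390, 77/390)
j=8 picked index 8: u0 ∈ [-1/195, 19/195)
j=9 picked index 9: u0 ∈ [-1/390, 1/10)
intersection: [37/390, 19/195)

37/390 19/195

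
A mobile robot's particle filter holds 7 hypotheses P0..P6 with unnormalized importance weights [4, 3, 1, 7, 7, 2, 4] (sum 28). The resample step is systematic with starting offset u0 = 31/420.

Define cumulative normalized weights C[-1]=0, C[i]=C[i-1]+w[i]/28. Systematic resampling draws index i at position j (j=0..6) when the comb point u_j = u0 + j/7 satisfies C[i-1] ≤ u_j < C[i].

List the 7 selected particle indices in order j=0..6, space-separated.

C = [1/7, 1/4, 2/7, 15/28, 11/14, 6/7, 1]
j=0: u_0=31/420 ∈ [0, 1/7) → index 0
j=1: u_1=13/60 ∈ [1/7, 1/4) → index 1
j=2: u_2=151/420 ∈ [2/7, 15/28) → index 3
j=3: u_3=211/420 ∈ [2/7, 15/28) → index 3
j=4: u_4=271/420 ∈ [15/28, 11/14) → index 4
j=5: u_5=331/420 ∈ [11/14, 6/7) → index 5
j=6: u_6=391/420 ∈ [6/7, 1) → index 6

0 1 3 3 4 5 6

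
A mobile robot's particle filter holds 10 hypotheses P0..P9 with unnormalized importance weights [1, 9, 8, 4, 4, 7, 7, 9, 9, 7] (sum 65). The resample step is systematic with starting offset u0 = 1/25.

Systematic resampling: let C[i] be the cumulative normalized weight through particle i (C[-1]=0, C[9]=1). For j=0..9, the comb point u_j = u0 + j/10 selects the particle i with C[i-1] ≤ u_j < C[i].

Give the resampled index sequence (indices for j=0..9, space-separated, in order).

C = [1/65, 2/13, 18/65, 22/65, 2/5, 33/65, 8/13, 49/65, 58/65, 1]
j=0: u_0=1/25 ∈ [1/65, 2/13) → index 1
j=1: u_1=7/50 ∈ [1/65, 2/13) → index 1
j=2: u_2=6/25 ∈ [2/13, 18/65) → index 2
j=3: u_3=17/50 ∈ [22/65, 2/5) → index 4
j=4: u_4=11/25 ∈ [2/5, 33/65) → index 5
j=5: u_5=27/50 ∈ [33/65, 8/13) → index 6
j=6: u_6=16/25 ∈ [8/13, 49/65) → index 7
j=7: u_7=37/50 ∈ [8/13, 49/65) → index 7
j=8: u_8=21/25 ∈ [49/65, 58/65) → index 8
j=9: u_9=47/50 ∈ [58/65, 1) → index 9

1 1 2 4 5 6 7 7 8 9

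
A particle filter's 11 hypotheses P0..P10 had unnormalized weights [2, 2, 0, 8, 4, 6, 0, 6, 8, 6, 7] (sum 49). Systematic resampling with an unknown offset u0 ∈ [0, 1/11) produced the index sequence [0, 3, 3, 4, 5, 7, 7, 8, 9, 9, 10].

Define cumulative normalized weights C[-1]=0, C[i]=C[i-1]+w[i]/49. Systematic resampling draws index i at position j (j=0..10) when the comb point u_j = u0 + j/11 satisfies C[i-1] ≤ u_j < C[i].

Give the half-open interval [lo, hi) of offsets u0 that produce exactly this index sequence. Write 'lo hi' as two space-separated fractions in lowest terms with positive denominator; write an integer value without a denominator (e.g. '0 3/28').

4/539 2/77

C = [2/49, 4/49, 4/49, 12/49, 16/49, 22/49, 22/49, 4/7, 36/49, 6/7, 1]
j=0 picked index 0: u0 ∈ [0, 2/49)
j=1 picked index 3: u0 ∈ [-5/539, 83/539)
j=2 picked index 3: u0 ∈ [-54/539, 34/539)
j=3 picked index 4: u0 ∈ [-15/539, 29/539)
j=4 picked index 5: u0 ∈ [-20/539, 46/539)
j=5 picked index 7: u0 ∈ [-3/539, 9/77)
j=6 picked index 7: u0 ∈ [-52/539, 2/77)
j=7 picked index 8: u0 ∈ [-5/77, 53/539)
j=8 picked index 9: u0 ∈ [4/539, 10/77)
j=9 picked index 9: u0 ∈ [-45/539, 3/77)
j=10 picked index 10: u0 ∈ [-4/77, 1/11)
intersection: [4/539, 2/77)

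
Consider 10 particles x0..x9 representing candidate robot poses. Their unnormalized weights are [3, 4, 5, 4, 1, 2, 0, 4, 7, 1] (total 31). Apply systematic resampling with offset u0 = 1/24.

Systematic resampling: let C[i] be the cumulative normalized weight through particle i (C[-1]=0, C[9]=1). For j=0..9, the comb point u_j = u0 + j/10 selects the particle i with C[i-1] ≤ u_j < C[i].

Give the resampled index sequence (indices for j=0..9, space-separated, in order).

0 1 2 2 3 4 7 7 8 8

C = [3/31, 7/31, 12/31, 16/31, 17/31, 19/31, 19/31, 23/31, 30/31, 1]
j=0: u_0=1/24 ∈ [0, 3/31) → index 0
j=1: u_1=17/120 ∈ [3/31, 7/31) → index 1
j=2: u_2=29/120 ∈ [7/31, 12/31) → index 2
j=3: u_3=41/120 ∈ [7/31, 12/31) → index 2
j=4: u_4=53/120 ∈ [12/31, 16/31) → index 3
j=5: u_5=13/24 ∈ [16/31, 17/31) → index 4
j=6: u_6=77/120 ∈ [19/31, 23/31) → index 7
j=7: u_7=89/120 ∈ [19/31, 23/31) → index 7
j=8: u_8=101/120 ∈ [23/31, 30/31) → index 8
j=9: u_9=113/120 ∈ [23/31, 30/31) → index 8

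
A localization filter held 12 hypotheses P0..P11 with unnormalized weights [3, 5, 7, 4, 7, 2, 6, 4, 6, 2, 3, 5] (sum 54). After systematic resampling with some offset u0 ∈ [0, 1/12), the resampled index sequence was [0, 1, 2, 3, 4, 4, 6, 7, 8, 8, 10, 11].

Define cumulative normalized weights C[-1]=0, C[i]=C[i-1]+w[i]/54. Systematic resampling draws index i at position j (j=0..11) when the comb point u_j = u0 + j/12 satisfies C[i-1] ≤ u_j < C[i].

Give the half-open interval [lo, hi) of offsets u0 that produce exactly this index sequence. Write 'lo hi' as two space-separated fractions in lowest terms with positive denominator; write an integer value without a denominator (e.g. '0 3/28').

C = [1/18, 4/27, 5/18, 19/54, 13/27, 14/27, 17/27, 19/27, 22/27, 23/27, 49/54, 1]
j=0 picked index 0: u0 ∈ [0, 1/18)
j=1 picked index 1: u0 ∈ [-1/36, 7/108)
j=2 picked index 2: u0 ∈ [-1/54, 1/9)
j=3 picked index 3: u0 ∈ [1/36, 11/108)
j=4 picked index 4: u0 ∈ [1/54, 4/27)
j=5 picked index 4: u0 ∈ [-7/108, 7/108)
j=6 picked index 6: u0 ∈ [1/54, 7/54)
j=7 picked index 7: u0 ∈ [5/108, 13/108)
j=8 picked index 8: u0 ∈ [1/27, 4/27)
j=9 picked index 8: u0 ∈ [-5/108, 7/108)
j=10 picked index 10: u0 ∈ [1/54, 2/27)
j=11 picked index 11: u0 ∈ [-1/108, 1/12)
intersection: [5/108, 1/18)

5/108 1/18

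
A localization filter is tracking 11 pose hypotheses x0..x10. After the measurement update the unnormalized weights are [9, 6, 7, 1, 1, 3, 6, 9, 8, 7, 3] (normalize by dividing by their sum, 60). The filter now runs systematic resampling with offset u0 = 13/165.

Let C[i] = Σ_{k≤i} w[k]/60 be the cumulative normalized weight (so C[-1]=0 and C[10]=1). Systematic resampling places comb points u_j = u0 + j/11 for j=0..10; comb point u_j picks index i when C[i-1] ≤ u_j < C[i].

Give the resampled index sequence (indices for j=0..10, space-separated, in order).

0 1 2 2 5 6 7 8 8 9 10

C = [3/20, 1/4, 11/30, 23/60, 2/5, 9/20, 11/20, 7/10, 5/6, 19/20, 1]
j=0: u_0=13/165 ∈ [0, 3/20) → index 0
j=1: u_1=28/165 ∈ [3/20, 1/4) → index 1
j=2: u_2=43/165 ∈ [1/4, 11/30) → index 2
j=3: u_3=58/165 ∈ [1/4, 11/30) → index 2
j=4: u_4=73/165 ∈ [2/5, 9/20) → index 5
j=5: u_5=8/15 ∈ [9/20, 11/20) → index 6
j=6: u_6=103/165 ∈ [11/20, 7/10) → index 7
j=7: u_7=118/165 ∈ [7/10, 5/6) → index 8
j=8: u_8=133/165 ∈ [7/10, 5/6) → index 8
j=9: u_9=148/165 ∈ [5/6, 19/20) → index 9
j=10: u_10=163/165 ∈ [19/20, 1) → index 10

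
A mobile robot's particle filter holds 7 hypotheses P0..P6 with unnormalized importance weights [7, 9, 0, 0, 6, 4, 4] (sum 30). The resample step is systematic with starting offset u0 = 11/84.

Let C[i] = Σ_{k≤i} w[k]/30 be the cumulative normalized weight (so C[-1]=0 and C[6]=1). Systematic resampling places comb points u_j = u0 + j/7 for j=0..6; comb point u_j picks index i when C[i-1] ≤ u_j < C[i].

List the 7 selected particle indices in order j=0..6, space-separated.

C = [7/30, 8/15, 8/15, 8/15, 11/15, 13/15, 1]
j=0: u_0=11/84 ∈ [0, 7/30) → index 0
j=1: u_1=23/84 ∈ [7/30, 8/15) → index 1
j=2: u_2=5/12 ∈ [7/30, 8/15) → index 1
j=3: u_3=47/84 ∈ [8/15, 11/15) → index 4
j=4: u_4=59/84 ∈ [8/15, 11/15) → index 4
j=5: u_5=71/84 ∈ [11/15, 13/15) → index 5
j=6: u_6=83/84 ∈ [13/15, 1) → index 6

0 1 1 4 4 5 6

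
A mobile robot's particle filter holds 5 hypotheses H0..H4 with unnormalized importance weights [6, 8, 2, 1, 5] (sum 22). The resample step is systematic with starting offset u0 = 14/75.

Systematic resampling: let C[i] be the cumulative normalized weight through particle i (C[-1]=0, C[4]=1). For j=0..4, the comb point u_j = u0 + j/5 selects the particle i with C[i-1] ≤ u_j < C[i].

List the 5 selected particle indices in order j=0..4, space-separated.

0 1 1 4 4

C = [3/11, 7/11, 8/11, 17/22, 1]
j=0: u_0=14/75 ∈ [0, 3/11) → index 0
j=1: u_1=29/75 ∈ [3/11, 7/11) → index 1
j=2: u_2=44/75 ∈ [3/11, 7/11) → index 1
j=3: u_3=59/75 ∈ [17/22, 1) → index 4
j=4: u_4=74/75 ∈ [17/22, 1) → index 4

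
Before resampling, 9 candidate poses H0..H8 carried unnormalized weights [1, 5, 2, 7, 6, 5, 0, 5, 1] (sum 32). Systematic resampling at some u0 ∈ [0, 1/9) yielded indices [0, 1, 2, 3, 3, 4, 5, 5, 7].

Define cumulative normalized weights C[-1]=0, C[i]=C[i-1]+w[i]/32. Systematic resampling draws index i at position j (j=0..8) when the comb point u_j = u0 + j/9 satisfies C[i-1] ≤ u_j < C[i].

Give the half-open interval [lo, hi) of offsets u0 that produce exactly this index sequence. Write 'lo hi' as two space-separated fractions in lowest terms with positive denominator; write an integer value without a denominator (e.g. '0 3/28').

C = [1/32, 3/16, 1/4, 15/32, 21/32, 13/16, 13/16, 31/32, 1]
j=0 picked index 0: u0 ∈ [0, 1/32)
j=1 picked index 1: u0 ∈ [-23/288, 11/144)
j=2 picked index 2: u0 ∈ [-5/144, 1/36)
j=3 picked index 3: u0 ∈ [-1/12, 13/96)
j=4 picked index 3: u0 ∈ [-7/36, 7/288)
j=5 picked index 4: u0 ∈ [-25/288, 29/288)
j=6 picked index 5: u0 ∈ [-1/96, 7/48)
j=7 picked index 5: u0 ∈ [-35/288, 5/144)
j=8 picked index 7: u0 ∈ [-11/144, 23/288)
intersection: [0, 7/288)

0 7/288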